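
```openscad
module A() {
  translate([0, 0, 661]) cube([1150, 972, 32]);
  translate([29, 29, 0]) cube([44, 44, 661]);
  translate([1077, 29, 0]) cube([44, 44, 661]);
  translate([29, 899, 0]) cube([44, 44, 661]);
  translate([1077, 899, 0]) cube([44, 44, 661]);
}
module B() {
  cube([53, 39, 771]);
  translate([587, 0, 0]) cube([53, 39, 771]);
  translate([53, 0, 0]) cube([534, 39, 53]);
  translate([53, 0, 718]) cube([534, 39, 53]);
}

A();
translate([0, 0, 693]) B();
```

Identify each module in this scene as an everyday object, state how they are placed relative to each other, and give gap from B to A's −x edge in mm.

A is a table. B is a picture frame. The picture frame is on top of the table. The gap from the picture frame to the table's −x edge is 0 mm.

The picture frame's min-x is at 0; the table's min-x is 0; gap = 0 mm.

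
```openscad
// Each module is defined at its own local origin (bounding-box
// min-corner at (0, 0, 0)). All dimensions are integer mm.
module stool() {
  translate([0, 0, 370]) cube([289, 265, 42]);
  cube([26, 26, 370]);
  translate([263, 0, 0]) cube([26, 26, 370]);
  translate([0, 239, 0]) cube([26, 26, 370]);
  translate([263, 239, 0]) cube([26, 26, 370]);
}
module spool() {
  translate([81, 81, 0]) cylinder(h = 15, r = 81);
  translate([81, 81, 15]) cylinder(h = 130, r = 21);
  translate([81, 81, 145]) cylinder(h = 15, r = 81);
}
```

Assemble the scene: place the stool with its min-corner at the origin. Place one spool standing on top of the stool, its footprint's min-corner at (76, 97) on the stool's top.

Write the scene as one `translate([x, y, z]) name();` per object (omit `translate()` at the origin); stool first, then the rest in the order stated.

stool();
translate([76, 97, 412]) spool();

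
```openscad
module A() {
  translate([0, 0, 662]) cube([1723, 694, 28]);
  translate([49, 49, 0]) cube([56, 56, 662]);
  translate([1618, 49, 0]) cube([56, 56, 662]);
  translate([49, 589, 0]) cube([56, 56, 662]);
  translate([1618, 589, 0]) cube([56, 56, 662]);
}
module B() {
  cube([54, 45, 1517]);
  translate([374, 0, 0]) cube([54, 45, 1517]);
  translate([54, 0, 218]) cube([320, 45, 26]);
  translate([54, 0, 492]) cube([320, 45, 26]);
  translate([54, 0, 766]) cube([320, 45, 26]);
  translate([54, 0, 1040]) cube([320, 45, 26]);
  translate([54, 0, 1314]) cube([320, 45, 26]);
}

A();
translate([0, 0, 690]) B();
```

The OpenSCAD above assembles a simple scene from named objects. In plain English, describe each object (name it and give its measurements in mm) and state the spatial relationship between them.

A is a table: top 1723 mm (x) × 694 mm (y), 28 mm thick, upper face at z = 690 mm, on four 56×56 mm square legs, each inset 49 mm from the nearest pair of top edges, running from z = 0 to the bottom of the top.

B is a straight ladder. Two 54×45 mm vertical rails, 1517 mm tall, stand 428 mm apart (outside-to-outside) with their front faces coplanar on the −y side. 5 rungs, each 45 mm deep and 26 mm tall, span between the inner faces of the rails, front faces flush with the rails. The lowest rung's underside is at z = 218 mm and rungs are spaced 274 mm apart (underside to underside).

The ladder is on top of the table.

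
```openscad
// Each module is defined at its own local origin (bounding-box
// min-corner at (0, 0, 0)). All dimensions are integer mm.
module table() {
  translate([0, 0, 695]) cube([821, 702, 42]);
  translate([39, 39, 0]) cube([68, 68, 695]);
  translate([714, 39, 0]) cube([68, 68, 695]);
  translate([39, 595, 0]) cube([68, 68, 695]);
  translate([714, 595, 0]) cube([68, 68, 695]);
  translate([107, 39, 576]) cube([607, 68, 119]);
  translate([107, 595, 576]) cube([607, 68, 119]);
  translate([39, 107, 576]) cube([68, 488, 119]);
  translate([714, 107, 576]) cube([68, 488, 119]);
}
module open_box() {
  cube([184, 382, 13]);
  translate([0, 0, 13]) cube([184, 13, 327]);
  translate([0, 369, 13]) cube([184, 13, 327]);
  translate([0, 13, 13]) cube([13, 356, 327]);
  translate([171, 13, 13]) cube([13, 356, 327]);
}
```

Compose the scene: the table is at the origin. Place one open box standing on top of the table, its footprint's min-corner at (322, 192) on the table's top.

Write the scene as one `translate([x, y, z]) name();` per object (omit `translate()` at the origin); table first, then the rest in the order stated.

table();
translate([322, 192, 737]) open_box();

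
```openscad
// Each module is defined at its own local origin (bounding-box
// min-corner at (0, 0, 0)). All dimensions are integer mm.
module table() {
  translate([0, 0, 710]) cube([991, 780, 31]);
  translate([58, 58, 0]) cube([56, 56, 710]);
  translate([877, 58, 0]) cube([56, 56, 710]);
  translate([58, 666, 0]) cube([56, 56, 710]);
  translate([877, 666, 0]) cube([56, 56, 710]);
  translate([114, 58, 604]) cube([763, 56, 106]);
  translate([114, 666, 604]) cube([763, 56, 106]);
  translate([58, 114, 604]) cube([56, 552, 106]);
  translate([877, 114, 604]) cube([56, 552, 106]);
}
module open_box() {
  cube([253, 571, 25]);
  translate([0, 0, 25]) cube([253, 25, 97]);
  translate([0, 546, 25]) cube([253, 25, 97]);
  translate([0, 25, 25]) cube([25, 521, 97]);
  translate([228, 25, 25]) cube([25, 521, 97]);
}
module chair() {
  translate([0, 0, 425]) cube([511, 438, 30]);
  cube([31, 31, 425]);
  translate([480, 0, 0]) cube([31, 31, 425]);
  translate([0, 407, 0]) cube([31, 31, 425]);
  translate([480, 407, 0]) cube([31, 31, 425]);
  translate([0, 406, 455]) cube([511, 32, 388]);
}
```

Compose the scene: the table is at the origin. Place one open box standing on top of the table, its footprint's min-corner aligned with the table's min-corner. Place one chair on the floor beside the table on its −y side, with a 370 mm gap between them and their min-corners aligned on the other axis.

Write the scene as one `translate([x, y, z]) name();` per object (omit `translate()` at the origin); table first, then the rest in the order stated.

table();
translate([0, 0, 741]) open_box();
translate([0, -808, 0]) chair();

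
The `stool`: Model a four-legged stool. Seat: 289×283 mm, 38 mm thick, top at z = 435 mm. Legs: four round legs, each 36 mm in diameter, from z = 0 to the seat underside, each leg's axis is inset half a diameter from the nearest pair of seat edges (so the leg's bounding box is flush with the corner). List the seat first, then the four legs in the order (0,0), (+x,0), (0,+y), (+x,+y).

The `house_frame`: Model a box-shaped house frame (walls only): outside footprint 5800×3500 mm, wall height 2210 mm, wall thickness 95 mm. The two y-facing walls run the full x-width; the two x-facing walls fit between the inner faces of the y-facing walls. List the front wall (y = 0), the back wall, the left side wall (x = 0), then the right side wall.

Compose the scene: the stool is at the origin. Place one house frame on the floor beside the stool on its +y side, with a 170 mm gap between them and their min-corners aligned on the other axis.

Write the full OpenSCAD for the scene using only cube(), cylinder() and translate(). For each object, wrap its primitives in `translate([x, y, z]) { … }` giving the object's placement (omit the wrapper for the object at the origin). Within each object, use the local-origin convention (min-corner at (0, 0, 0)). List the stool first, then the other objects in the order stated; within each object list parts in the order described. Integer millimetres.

translate([0, 0, 397]) cube([289, 283, 38]);
translate([18, 18, 0]) cylinder(h = 397, r = 18);
translate([271, 18, 0]) cylinder(h = 397, r = 18);
translate([18, 265, 0]) cylinder(h = 397, r = 18);
translate([271, 265, 0]) cylinder(h = 397, r = 18);
translate([0, 453, 0]) {
  cube([5800, 95, 2210]);
  translate([0, 3405, 0]) cube([5800, 95, 2210]);
  translate([0, 95, 0]) cube([95, 3310, 2210]);
  translate([5705, 95, 0]) cube([95, 3310, 2210]);
}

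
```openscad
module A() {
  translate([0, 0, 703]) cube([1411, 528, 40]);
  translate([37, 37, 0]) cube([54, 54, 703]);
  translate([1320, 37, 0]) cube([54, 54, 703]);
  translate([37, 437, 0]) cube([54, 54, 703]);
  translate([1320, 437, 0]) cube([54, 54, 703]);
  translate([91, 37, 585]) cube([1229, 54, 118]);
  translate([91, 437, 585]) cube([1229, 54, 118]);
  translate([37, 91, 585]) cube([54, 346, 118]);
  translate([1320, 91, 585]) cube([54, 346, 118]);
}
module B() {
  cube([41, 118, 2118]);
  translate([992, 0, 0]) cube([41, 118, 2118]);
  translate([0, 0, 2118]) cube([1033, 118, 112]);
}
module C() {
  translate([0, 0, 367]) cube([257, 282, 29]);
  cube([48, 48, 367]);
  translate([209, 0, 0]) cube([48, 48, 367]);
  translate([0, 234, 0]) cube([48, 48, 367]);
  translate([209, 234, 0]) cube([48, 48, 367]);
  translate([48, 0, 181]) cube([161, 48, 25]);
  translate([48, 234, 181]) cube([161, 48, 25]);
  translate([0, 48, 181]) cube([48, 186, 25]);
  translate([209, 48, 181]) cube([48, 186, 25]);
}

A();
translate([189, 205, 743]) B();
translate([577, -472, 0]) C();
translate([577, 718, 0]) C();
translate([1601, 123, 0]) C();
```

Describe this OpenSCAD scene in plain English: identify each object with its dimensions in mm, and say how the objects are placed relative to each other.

A is a table with a 1411×528 mm rectangular top, 40 mm thick, top surface at z = 743 mm, supported by four 54×54 mm square legs, each inset 37 mm from the nearest pair of top edges, running from the floor. Four apron rails, 54 mm thick and 118 mm tall, run between adjacent legs with their top edges flush with the underside of the top and their outer faces flush with the legs' outer faces.

B is a door frame. The clear opening is 951 mm wide and 2118 mm high. Two 41 mm wide jambs, 118 mm deep, stand either side of the opening from the floor to the top of the opening. A 112 mm thick head sits across the top of both jambs, spanning the full outside width of the frame.

C is a four-legged stool. The seat is 257×282 mm, 29 mm thick, top at z = 396 mm. It stands on four square legs, each 48×48 mm in cross-section, from z = 0 to the seat underside, each flush with a corner of the seat. Four stretchers, 48 mm wide and 25 mm tall, connect adjacent legs with their undersides at z = 181 mm, each running between the inner faces of the legs it joins and aligned with the legs' outer faces on the other axis.

The door frame is on top of the table, centred. Three stools sit around the table at the −y, +y, +x sides.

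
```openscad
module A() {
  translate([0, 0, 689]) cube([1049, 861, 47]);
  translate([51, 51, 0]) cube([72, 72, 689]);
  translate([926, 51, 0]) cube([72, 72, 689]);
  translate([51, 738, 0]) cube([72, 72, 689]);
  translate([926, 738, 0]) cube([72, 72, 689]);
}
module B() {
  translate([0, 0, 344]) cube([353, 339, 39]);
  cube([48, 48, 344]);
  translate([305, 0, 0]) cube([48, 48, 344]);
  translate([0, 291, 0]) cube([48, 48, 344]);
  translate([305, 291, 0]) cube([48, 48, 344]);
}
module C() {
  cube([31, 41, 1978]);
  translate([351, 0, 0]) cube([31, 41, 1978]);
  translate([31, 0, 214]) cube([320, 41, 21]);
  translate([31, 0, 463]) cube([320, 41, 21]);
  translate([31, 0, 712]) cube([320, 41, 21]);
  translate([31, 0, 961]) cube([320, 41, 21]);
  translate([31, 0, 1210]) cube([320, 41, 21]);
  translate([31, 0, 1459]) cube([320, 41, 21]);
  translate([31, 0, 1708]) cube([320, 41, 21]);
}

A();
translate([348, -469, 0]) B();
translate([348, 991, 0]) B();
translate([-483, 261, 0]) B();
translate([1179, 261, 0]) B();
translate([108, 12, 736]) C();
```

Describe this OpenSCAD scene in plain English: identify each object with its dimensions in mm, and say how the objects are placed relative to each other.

A is a table with a 1049×861 mm rectangular top, 47 mm thick, top surface at z = 736 mm, supported by four 72×72 mm square legs, each inset 51 mm from the nearest pair of top edges, running from the floor.

B is a four-legged stool. The seat is a 353×339×39 mm slab whose top surface is at z = 383 mm; four square legs, each 48×48 mm in cross-section, run from the floor (z = 0) to the underside of the seat, each flush with a corner of the seat.

C is a wooden ladder with two side rails of 31×41 mm section and 1978 mm height, set 382 mm apart overall. Between them run 7 rectangular rungs (41 mm deep, 21 mm thick), front faces flush with the rails' −y face. The bottom of the first rung is 214 mm above the floor and each subsequent rung is 249 mm higher than the one below.

Four stools sit around the table at the −y, +y, −x, +x sides. The ladder is on top of the table.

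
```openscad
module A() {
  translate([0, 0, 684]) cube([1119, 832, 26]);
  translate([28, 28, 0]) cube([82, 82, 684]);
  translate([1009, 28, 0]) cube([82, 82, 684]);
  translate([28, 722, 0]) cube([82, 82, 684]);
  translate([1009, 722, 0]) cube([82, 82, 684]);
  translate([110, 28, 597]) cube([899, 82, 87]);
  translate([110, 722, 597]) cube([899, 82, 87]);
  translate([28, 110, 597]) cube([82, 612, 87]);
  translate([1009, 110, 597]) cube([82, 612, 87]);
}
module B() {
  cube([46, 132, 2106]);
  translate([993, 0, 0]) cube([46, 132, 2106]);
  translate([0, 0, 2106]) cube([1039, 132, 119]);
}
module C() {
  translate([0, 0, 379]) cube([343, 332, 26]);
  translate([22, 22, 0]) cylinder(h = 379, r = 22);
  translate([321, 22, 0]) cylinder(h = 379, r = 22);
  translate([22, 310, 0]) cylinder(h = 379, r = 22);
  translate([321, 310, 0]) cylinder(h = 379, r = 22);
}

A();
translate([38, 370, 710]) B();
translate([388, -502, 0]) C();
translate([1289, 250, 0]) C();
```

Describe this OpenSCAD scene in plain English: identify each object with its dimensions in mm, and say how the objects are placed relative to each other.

A is a rectangular dining table. The top is 1119×832×26 mm with its upper surface at z = 710 mm. It stands on four 82×82 mm square legs, each inset 28 mm from the nearest pair of top edges, running from the floor to the underside of the top. Four apron rails, 82 mm thick and 87 mm tall, run between adjacent legs with their top edges flush with the underside of the top and their outer faces flush with the legs' outer faces.

B is a door frame. The clear opening is 947 mm wide and 2106 mm high. Two 46 mm wide jambs, 132 mm deep, stand either side of the opening from the floor to the top of the opening. A 119 mm thick head sits across the top of both jambs, spanning the full outside width of the frame.

C is a four-legged stool. The seat is 343×332 mm, 26 mm thick, top at z = 405 mm. It stands on four round legs, each 44 mm in diameter, from z = 0 to the seat underside, each leg's axis is inset half a diameter from the nearest pair of seat edges (so the leg's bounding box is flush with the corner).

The door frame is on top of the table. Two stools sit around the table at the −y, +x sides.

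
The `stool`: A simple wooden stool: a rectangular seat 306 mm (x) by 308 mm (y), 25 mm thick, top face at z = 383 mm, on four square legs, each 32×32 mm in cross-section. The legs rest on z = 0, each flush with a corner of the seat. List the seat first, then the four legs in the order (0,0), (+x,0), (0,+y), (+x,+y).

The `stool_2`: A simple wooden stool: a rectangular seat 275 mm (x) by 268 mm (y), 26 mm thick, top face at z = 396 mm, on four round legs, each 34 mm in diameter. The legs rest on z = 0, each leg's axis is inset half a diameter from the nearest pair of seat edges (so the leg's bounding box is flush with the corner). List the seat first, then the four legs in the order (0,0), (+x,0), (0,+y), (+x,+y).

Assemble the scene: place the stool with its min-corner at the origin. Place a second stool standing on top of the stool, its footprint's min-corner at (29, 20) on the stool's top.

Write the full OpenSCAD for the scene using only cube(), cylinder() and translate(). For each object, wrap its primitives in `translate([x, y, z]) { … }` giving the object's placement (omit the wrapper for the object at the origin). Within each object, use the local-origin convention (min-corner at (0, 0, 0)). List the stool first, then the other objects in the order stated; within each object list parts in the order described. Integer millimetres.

translate([0, 0, 358]) cube([306, 308, 25]);
cube([32, 32, 358]);
translate([274, 0, 0]) cube([32, 32, 358]);
translate([0, 276, 0]) cube([32, 32, 358]);
translate([274, 276, 0]) cube([32, 32, 358]);
translate([29, 20, 383]) {
  translate([0, 0, 370]) cube([275, 268, 26]);
  translate([17, 17, 0]) cylinder(h = 370, r = 17);
  translate([258, 17, 0]) cylinder(h = 370, r = 17);
  translate([17, 251, 0]) cylinder(h = 370, r = 17);
  translate([258, 251, 0]) cylinder(h = 370, r = 17);
}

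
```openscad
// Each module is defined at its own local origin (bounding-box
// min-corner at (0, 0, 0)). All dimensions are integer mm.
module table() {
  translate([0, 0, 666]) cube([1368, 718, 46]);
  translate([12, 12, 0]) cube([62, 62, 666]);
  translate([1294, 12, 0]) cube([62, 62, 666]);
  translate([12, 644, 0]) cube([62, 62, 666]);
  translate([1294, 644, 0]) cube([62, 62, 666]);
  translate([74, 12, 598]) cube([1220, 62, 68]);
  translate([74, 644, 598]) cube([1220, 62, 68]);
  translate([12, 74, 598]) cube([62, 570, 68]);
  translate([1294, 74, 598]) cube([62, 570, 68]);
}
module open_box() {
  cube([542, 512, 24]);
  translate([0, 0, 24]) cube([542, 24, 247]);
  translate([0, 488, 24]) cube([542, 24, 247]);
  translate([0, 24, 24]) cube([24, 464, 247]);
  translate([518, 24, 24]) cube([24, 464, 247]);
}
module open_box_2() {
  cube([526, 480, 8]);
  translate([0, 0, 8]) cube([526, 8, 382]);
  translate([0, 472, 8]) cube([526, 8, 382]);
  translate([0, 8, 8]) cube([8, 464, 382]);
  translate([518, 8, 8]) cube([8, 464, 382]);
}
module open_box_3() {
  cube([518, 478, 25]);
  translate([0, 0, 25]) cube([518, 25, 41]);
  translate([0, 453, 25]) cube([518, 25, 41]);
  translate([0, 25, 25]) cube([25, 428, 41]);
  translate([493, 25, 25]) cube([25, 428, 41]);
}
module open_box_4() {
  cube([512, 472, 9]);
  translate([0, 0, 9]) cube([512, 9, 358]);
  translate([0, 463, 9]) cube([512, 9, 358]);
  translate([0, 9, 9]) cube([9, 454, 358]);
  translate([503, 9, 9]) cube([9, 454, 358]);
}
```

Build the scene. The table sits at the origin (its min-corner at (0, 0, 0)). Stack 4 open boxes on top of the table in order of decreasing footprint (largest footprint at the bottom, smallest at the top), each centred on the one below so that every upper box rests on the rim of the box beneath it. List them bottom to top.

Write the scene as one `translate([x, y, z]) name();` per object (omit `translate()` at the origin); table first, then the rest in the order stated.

table();
translate([413, 103, 712]) open_box();
translate([421, 119, 983]) open_box_2();
translate([425, 120, 1373]) open_box_3();
translate([428, 123, 1439]) open_box_4();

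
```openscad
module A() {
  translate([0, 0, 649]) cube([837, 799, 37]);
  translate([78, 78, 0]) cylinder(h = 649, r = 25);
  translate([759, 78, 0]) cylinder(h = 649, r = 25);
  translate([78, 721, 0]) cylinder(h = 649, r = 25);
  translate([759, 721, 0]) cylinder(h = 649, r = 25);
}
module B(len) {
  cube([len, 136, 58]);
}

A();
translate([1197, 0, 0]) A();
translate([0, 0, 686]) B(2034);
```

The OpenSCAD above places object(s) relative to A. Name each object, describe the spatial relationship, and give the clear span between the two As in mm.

A is a table. B is a beam. A beam spans the tops of two tables. The clear span between the two tables is 360 mm.

Second table starts at x = 1197; first ends at x = 837; clear span = 1197 − 837 = 360 mm.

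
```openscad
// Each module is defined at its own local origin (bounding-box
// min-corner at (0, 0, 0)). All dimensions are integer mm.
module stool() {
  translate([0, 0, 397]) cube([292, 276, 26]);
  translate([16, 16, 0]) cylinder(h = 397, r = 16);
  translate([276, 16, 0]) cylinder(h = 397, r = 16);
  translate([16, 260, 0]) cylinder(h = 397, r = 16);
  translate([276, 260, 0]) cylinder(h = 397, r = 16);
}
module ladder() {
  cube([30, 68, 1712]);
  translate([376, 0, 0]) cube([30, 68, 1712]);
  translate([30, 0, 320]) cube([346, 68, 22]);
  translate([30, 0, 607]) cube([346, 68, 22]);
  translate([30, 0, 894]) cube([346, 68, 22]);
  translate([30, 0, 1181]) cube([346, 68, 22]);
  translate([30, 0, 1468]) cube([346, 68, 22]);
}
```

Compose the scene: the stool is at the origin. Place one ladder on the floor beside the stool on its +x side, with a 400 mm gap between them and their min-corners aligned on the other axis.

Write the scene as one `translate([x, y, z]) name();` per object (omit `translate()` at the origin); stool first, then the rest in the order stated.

stool();
translate([692, 0, 0]) ladder();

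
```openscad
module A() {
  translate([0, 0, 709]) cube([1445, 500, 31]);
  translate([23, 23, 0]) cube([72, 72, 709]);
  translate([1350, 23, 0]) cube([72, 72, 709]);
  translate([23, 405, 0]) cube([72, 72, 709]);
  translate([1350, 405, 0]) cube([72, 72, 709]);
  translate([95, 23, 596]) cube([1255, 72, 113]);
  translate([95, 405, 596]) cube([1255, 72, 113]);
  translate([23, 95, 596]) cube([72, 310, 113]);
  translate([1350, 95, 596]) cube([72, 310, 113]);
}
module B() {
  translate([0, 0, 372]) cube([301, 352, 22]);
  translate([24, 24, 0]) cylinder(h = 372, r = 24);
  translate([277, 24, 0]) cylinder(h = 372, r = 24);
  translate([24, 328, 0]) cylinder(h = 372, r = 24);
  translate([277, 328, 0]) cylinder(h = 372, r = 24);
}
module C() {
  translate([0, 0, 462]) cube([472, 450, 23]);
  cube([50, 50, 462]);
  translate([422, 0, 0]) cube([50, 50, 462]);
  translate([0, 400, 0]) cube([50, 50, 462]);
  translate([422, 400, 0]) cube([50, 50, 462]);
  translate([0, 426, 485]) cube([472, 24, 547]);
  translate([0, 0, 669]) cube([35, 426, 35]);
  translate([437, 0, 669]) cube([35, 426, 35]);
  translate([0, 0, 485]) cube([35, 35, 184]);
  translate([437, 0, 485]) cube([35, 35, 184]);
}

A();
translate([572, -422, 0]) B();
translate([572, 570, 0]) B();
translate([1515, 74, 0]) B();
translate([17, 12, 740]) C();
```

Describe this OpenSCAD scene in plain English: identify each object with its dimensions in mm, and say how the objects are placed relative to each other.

A is a table: top 1445 mm (x) × 500 mm (y), 31 mm thick, upper face at z = 740 mm, on four 72×72 mm square legs, each inset 23 mm from the nearest pair of top edges, running from z = 0 to the bottom of the top. Four apron rails, 72 mm thick and 113 mm tall, run between adjacent legs with their top edges flush with the underside of the top and their outer faces flush with the legs' outer faces.

B is a four-legged stool. The seat is 301×352 mm, 22 mm thick, top at z = 394 mm. It stands on four round legs, each 48 mm in diameter, from z = 0 to the seat underside, each leg's axis is inset half a diameter from the nearest pair of seat edges (so the leg's bounding box is flush with the corner).

C is a chair. The seat is a 472×450×23 mm slab with its top at z = 485 mm, on four 50×50 mm corner legs (flush with the seat edges, standing on z = 0). A flat backrest 24 mm thick, 547 mm tall, spans the full seat width and rises from the seat top along its +y edge, rear face flush with the rear of the seat. Two armrests of 35×35 mm section run along each side from the seat's front edge to the front of the backrest, top faces 219 mm above the seat top and outer faces flush with the seat's x-edges; a 35×35 mm post under the front of each armrest stands on the seat at the front corner.

Three stools sit around the table at the −y, +y, +x sides. The chair is on top of the table.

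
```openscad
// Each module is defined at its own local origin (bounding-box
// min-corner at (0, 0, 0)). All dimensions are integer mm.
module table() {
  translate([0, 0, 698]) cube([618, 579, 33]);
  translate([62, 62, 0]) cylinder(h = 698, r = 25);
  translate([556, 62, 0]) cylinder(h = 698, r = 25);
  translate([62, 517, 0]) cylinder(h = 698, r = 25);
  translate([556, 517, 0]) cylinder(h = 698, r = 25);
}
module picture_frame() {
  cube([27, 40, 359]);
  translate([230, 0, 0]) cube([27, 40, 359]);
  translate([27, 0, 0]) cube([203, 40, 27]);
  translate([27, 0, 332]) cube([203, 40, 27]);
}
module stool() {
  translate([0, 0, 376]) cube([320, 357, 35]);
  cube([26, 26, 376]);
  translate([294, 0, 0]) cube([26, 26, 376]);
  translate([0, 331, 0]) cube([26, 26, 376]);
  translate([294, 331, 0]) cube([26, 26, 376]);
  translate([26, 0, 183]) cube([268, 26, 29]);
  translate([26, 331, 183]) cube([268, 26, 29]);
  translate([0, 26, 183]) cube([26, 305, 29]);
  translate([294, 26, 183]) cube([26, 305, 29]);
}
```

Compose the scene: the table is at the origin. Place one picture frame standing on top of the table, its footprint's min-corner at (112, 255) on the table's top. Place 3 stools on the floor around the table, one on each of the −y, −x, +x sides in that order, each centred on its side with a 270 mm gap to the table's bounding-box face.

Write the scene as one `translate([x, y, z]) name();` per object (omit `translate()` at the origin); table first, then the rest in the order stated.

table();
translate([112, 255, 731]) picture_frame();
translate([149, -627, 0]) stool();
translate([-590, 111, 0]) stool();
translate([888, 111, 0]) stool();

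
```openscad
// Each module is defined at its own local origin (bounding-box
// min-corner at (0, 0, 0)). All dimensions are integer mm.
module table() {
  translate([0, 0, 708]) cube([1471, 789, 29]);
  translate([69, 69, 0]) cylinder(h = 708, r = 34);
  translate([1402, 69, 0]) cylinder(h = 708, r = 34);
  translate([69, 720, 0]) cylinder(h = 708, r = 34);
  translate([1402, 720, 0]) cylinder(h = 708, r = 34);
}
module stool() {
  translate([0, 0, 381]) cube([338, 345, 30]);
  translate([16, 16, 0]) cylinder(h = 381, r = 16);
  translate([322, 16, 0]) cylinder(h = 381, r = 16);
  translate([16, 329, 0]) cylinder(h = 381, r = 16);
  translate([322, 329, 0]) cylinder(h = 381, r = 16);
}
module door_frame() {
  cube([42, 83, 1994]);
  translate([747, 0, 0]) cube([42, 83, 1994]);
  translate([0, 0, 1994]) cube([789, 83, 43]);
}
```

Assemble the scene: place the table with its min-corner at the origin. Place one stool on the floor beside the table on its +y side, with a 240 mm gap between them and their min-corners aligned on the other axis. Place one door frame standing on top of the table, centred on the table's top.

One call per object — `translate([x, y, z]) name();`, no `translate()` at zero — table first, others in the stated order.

table();
translate([0, 1029, 0]) stool();
translate([341, 353, 737]) door_frame();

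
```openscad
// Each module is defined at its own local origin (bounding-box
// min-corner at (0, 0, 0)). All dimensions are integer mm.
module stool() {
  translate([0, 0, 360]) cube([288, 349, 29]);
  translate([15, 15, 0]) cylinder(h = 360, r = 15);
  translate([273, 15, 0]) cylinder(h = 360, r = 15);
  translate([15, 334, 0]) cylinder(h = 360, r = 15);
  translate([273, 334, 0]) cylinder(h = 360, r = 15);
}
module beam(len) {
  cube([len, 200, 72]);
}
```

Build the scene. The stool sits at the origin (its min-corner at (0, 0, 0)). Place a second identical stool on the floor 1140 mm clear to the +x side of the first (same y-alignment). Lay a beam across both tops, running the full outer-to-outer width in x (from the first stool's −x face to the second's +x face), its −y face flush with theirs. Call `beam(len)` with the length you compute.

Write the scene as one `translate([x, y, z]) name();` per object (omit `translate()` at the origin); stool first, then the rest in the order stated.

stool();
translate([1428, 0, 0]) stool();
translate([0, 0, 389]) beam(1716);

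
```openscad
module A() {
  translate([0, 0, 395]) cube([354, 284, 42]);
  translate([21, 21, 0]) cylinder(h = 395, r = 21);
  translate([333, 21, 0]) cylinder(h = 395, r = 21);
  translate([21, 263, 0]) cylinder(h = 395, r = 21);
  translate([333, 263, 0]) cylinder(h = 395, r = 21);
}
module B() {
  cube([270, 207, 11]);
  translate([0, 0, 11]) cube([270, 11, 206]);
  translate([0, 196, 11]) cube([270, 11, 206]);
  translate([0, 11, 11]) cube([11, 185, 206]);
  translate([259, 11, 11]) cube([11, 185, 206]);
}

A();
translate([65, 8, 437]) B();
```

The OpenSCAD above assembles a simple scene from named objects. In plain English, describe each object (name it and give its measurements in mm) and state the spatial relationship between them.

A is a four-legged stool. The seat is 354×284 mm, 42 mm thick, top at z = 437 mm. It stands on four round legs, each 42 mm in diameter, from z = 0 to the seat underside, each leg's axis is inset half a diameter from the nearest pair of seat edges (so the leg's bounding box is flush with the corner).

B is an open-topped rectangular box: outside dimensions 270×207×217 mm, with a uniform wall and base thickness of 11 mm. The base is a full 270×207 slab on the floor; four walls sit on top of the base. The front and back walls (the −y and +y sides) span the full width; the two side walls fit between them.

The open box is on top of the stool.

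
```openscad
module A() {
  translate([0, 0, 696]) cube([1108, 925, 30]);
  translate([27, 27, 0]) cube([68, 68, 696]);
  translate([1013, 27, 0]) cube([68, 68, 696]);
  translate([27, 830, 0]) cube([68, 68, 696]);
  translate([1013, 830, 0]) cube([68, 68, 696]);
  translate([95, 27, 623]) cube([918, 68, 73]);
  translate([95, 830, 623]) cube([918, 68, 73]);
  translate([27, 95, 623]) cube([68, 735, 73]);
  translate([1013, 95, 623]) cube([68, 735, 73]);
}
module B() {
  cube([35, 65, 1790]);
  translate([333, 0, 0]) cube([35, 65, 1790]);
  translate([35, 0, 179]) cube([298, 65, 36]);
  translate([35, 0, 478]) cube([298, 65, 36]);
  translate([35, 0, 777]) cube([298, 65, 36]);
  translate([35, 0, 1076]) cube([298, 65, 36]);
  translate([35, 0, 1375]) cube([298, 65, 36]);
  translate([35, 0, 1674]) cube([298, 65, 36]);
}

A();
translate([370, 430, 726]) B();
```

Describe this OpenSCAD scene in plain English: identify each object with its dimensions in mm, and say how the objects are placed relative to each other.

A is a rectangular dining table. The top is 1108×925×30 mm with its upper surface at z = 726 mm. It stands on four 68×68 mm square legs, each inset 27 mm from the nearest pair of top edges, running from the floor to the underside of the top. Four apron rails, 68 mm thick and 73 mm tall, run between adjacent legs with their top edges flush with the underside of the top and their outer faces flush with the legs' outer faces.

B is a straight ladder. Two 35×65 mm vertical rails, 1790 mm tall, stand 368 mm apart (outside-to-outside) with their front faces coplanar on the −y side. 6 rungs, each 65 mm deep and 36 mm tall, span between the inner faces of the rails, front faces flush with the rails. The lowest rung's underside is at z = 179 mm and rungs are spaced 299 mm apart (underside to underside).

The ladder is on top of the table, centred.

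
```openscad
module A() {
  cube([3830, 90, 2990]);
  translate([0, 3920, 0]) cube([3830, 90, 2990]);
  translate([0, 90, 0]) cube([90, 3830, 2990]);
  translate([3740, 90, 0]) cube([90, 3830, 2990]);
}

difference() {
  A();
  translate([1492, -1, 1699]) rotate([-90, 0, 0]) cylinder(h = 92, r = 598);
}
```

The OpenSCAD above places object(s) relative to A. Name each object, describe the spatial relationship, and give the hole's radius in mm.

The subtracted cylinder has r = 598 mm.

A is a house frame. The house frame has a circular hole through its front wall. The hole's radius is 598 mm.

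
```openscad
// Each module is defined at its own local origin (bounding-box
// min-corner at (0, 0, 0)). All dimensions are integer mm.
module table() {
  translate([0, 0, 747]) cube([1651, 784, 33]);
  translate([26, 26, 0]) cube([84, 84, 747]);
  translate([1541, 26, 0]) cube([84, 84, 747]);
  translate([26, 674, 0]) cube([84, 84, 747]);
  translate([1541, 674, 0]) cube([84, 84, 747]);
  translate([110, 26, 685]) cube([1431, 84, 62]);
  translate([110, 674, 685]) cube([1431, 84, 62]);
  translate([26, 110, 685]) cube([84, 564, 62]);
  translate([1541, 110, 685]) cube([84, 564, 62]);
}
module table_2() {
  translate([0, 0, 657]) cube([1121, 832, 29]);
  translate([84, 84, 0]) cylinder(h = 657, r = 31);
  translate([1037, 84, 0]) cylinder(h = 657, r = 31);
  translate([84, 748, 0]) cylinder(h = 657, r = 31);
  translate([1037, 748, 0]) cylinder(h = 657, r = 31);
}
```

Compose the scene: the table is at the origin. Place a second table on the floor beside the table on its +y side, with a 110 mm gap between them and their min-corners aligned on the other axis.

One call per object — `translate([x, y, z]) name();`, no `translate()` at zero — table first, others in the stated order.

table();
translate([0, 894, 0]) table_2();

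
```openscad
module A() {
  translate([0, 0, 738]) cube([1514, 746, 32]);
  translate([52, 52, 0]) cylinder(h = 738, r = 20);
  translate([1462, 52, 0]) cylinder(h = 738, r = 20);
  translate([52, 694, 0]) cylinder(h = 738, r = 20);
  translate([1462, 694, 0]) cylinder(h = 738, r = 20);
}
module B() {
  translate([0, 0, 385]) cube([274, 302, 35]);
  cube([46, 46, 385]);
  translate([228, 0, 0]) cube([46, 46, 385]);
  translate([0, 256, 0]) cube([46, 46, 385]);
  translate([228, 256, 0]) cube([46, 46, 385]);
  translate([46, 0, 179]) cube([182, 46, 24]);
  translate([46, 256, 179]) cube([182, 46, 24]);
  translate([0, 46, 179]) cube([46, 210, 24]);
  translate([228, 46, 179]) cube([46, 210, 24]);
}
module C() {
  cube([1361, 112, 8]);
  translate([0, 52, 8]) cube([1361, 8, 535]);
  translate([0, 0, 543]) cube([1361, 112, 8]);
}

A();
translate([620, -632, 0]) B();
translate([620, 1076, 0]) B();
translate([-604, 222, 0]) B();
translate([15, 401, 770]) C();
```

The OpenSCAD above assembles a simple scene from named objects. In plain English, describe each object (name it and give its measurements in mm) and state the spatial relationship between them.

A is a rectangular dining table. The top is 1514×746×32 mm with its upper surface at z = 770 mm. It stands on four round legs of 40 mm diameter, each leg's bounding box inset 32 mm from the nearest pair of top edges, running from the floor to the underside of the top.

B is a four-legged stool. The seat is a 274×302×35 mm slab whose top surface is at z = 420 mm; four square legs, each 46×46 mm in cross-section, run from the floor (z = 0) to the underside of the seat, each flush with a corner of the seat. Four stretchers, 46 mm wide and 24 mm tall, connect adjacent legs with their undersides at z = 179 mm, each running between the inner faces of the legs it joins and aligned with the legs' outer faces on the other axis.

C is an I-beam lying along x, 1361 mm long. Overall section height 551 mm. Two flanges 112 mm wide (y) and 8 mm thick, one on the floor and one at the top; a web 8 mm thick runs between them, centred on the flange width.

Three stools sit around the table at the −y, +y, −x sides. The I-beam is on top of the table.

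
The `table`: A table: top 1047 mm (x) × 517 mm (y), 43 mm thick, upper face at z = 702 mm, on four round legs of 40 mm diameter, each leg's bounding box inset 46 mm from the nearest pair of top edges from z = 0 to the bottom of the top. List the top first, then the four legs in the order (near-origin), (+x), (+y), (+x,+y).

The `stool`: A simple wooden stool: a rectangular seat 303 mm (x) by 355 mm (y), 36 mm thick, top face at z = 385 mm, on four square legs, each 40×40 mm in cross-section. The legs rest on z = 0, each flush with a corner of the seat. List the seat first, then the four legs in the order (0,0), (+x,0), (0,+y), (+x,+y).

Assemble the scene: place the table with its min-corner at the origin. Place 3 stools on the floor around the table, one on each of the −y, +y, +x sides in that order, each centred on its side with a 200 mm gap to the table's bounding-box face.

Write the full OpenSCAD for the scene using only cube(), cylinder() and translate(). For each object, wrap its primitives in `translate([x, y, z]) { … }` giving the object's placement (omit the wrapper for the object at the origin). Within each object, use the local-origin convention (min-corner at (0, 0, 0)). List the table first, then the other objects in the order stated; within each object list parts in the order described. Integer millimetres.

translate([0, 0, 659]) cube([1047, 517, 43]);
translate([66, 66, 0]) cylinder(h = 659, r = 20);
translate([981, 66, 0]) cylinder(h = 659, r = 20);
translate([66, 451, 0]) cylinder(h = 659, r = 20);
translate([981, 451, 0]) cylinder(h = 659, r = 20);
translate([372, -555, 0]) {
  translate([0, 0, 349]) cube([303, 355, 36]);
  cube([40, 40, 349]);
  translate([263, 0, 0]) cube([40, 40, 349]);
  translate([0, 315, 0]) cube([40, 40, 349]);
  translate([263, 315, 0]) cube([40, 40, 349]);
}
translate([372, 717, 0]) {
  translate([0, 0, 349]) cube([303, 355, 36]);
  cube([40, 40, 349]);
  translate([263, 0, 0]) cube([40, 40, 349]);
  translate([0, 315, 0]) cube([40, 40, 349]);
  translate([263, 315, 0]) cube([40, 40, 349]);
}
translate([1247, 81, 0]) {
  translate([0, 0, 349]) cube([303, 355, 36]);
  cube([40, 40, 349]);
  translate([263, 0, 0]) cube([40, 40, 349]);
  translate([0, 315, 0]) cube([40, 40, 349]);
  translate([263, 315, 0]) cube([40, 40, 349]);
}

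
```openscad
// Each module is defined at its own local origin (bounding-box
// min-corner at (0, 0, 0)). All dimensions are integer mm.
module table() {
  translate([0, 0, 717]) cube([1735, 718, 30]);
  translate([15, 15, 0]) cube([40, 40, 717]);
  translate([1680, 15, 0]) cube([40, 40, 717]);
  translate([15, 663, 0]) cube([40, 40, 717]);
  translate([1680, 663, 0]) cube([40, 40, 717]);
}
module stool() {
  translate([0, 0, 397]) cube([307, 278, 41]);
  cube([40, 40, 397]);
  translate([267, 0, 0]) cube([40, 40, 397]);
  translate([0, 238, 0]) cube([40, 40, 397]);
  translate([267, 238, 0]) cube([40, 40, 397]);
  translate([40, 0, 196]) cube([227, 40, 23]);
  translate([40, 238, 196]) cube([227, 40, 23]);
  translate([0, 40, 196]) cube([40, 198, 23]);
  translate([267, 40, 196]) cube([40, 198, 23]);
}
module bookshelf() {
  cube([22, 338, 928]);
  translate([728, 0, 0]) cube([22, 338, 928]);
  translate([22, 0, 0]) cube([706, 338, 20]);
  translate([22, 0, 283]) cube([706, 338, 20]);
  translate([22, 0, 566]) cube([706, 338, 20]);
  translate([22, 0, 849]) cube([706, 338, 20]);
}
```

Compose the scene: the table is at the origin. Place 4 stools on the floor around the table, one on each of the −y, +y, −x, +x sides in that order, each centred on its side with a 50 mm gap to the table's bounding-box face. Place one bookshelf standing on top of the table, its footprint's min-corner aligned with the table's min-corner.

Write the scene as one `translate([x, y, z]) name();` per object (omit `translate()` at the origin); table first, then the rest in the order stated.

table();
translate([714, -328, 0]) stool();
translate([714, 768, 0]) stool();
translate([-357, 220, 0]) stool();
translate([1785, 220, 0]) stool();
translate([0, 0, 747]) bookshelf();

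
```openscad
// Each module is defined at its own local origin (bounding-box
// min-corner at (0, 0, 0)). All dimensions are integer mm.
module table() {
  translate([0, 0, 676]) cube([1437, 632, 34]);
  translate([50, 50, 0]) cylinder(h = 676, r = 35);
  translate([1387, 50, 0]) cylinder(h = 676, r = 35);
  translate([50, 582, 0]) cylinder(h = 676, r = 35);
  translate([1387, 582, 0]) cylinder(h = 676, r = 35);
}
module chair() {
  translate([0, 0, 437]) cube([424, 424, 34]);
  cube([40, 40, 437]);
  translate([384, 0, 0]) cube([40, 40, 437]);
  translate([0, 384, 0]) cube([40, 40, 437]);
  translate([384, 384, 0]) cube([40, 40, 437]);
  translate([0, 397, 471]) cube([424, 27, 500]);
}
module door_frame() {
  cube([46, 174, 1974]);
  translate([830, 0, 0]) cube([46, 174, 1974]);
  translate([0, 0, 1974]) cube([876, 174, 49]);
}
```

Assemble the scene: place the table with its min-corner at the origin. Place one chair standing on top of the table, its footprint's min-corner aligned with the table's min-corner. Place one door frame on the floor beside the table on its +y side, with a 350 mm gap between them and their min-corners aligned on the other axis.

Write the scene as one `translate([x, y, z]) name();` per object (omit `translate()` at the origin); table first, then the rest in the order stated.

table();
translate([0, 0, 710]) chair();
translate([0, 982, 0]) door_frame();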